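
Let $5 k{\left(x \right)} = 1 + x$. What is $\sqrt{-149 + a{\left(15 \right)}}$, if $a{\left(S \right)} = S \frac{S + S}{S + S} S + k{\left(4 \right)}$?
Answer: $\sqrt{77} \approx 8.775$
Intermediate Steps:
$k{\left(x \right)} = \frac{1}{5} + \frac{x}{5}$ ($k{\left(x \right)} = \frac{1 + x}{5} = \frac{1}{5} + \frac{x}{5}$)
$a{\left(S \right)} = 1 + S^{2}$ ($a{\left(S \right)} = S \frac{S + S}{S + S} S + \left(\frac{1}{5} + \frac{1}{5} \cdot 4\right) = S \frac{2 S}{2 S} S + \left(\frac{1}{5} + \frac{4}{5}\right) = S 2 S \frac{1}{2 S} S + 1 = S 1 S + 1 = S S + 1 = S^{2} + 1 = 1 + S^{2}$)
$\sqrt{-149 + a{\left(15 \right)}} = \sqrt{-149 + \left(1 + 15^{2}\right)} = \sqrt{-149 + \left(1 + 225\right)} = \sqrt{-149 + 226} = \sqrt{77}$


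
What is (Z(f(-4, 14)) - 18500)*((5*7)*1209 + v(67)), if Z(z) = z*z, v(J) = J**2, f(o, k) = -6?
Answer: -864189056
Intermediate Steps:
Z(z) = z**2
(Z(f(-4, 14)) - 18500)*((5*7)*1209 + v(67)) = ((-6)**2 - 18500)*((5*7)*1209 + 67**2) = (36 - 18500)*(35*1209 + 4489) = -18464*(42315 + 4489) = -18464*46804 = -864189056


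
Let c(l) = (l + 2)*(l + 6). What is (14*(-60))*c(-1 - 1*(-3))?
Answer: -26880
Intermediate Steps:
c(l) = (2 + l)*(6 + l)
(14*(-60))*c(-1 - 1*(-3)) = (14*(-60))*(12 + (-1 - 1*(-3))² + 8*(-1 - 1*(-3))) = -840*(12 + (-1 + 3)² + 8*(-1 + 3)) = -840*(12 + 2² + 8*2) = -840*(12 + 4 + 16) = -840*32 = -26880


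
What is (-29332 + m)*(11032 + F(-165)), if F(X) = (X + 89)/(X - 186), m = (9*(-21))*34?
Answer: -138465989464/351 ≈ -3.9449e+8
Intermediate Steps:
m = -6426 (m = -189*34 = -6426)
F(X) = (89 + X)/(-186 + X)
(-29332 + m)*(11032 + F(-165)) = (-29332 - 6426)*(11032 + (89 - 165)/(-186 - 165)) = -35758*(11032 - 76/(-351)) = -35758*(11032 - 1/351*(-76)) = -35758*(11032 + 76/351) = -35758*3872308/351 = -138465989464/351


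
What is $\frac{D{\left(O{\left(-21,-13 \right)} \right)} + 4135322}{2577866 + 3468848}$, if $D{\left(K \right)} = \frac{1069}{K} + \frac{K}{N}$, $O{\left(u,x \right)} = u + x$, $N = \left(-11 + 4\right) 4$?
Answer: $\frac{492099721}{719558966} \approx 0.68389$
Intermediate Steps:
$N = -28$ ($N = \left(-7\right) 4 = -28$)
$D{\left(K \right)} = \frac{1069}{K} - \frac{K}{28}$ ($D{\left(K \right)} = \frac{1069}{K} + \frac{K}{-28} = \frac{1069}{K} + K \left(- \frac{1}{28}\right) = \frac{1069}{K} - \frac{K}{28}$)
$\frac{D{\left(O{\left(-21,-13 \right)} \right)} + 4135322}{2577866 + 3468848} = \frac{\left(\frac{1069}{-21 - 13} - \frac{-21 - 13}{28}\right) + 4135322}{2577866 + 3468848} = \frac{\left(\frac{1069}{-34} - - \frac{17}{14}\right) + 4135322}{6046714} = \left(\left(1069 \left(- \frac{1}{34}\right) + \frac{17}{14}\right) + 4135322\right) \frac{1}{6046714} = \left(\left(- \frac{1069}{34} + \frac{17}{14}\right) + 4135322\right) \frac{1}{6046714} = \left(- \frac{3597}{119} + 4135322\right) \frac{1}{6046714} = \frac{492099721}{119} \cdot \frac{1}{6046714} = \frac{492099721}{719558966}$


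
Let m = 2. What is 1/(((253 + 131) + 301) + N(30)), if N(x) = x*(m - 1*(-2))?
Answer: 1/805 ≈ 0.0012422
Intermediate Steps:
N(x) = 4*x (N(x) = x*(2 - 1*(-2)) = x*(2 + 2) = x*4 = 4*x)
1/(((253 + 131) + 301) + N(30)) = 1/(((253 + 131) + 301) + 4*30) = 1/((384 + 301) + 120) = 1/(685 + 120) = 1/805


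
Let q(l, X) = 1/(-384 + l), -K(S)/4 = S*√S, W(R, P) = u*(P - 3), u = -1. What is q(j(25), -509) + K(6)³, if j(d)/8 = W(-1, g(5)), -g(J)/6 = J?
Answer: -1/120 - 82944*√6 ≈ -2.0317e+5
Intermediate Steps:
g(J) = -6*J
W(R, P) = 3 - P (W(R, P) = -(P - 3) = -(-3 + P) = 3 - P)
j(d) = 264 (j(d) = 8*(3 - (-6)*5) = 8*(3 - 1*(-30)) = 8*(3 + 30) = 8*33 = 264)
K(S) = -4*S^(3/2) (K(S) = -4*S*√S = -4*S^(3/2))
q(j(25), -509) + K(6)³ = 1/(-384 + 264) + (-24*√6)³ = 1/(-120) + (-24*√6)³ = -1/120 + (-24*√6)³ = -1/120 - 82944*√6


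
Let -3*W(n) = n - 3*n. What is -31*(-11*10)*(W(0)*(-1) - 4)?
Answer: -13640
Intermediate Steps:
W(n) = 2*n/3 (W(n) = -(n - 3*n)/3 = -(-2)*n/3 = 2*n/3)
-31*(-11*10)*(W(0)*(-1) - 4) = -31*(-11*10)*(((⅔)*0)*(-1) - 4) = -(-3410)*(0*(-1) - 4) = -(-3410)*(0 - 4) = -(-3410)*(-4) = -31*440 = -13640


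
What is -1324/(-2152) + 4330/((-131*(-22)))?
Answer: 1641741/775258 ≈ 2.1177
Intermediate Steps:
-1324/(-2152) + 4330/((-131*(-22))) = -1324*(-1/2152) + 4330/2882 = 331/538 + 4330*(1/2882) = 331/538 + 2165/1441 = 1641741/775258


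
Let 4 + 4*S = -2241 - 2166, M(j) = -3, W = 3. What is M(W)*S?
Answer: 13233/4 ≈ 3308.3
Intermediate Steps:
S = -4411/4 (S = -1 + (-2241 - 2166)/4 = -1 + (1/4)*(-4407) = -1 - 4407/4 = -4411/4 ≈ -1102.8)
M(W)*S = -3*(-4411/4) = 13233/4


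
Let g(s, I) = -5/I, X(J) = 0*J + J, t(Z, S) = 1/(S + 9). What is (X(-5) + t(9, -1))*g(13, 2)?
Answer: 195/16 ≈ 12.188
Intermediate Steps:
t(Z, S) = 1/(9 + S)
X(J) = J (X(J) = 0 + J = J)
(X(-5) + t(9, -1))*g(13, 2) = (-5 + 1/(9 - 1))*(-5/2) = (-5 + 1/8)*(-5*½) = (-5 + ⅛)*(-5/2) = -39/8*(-5/2) = 195/16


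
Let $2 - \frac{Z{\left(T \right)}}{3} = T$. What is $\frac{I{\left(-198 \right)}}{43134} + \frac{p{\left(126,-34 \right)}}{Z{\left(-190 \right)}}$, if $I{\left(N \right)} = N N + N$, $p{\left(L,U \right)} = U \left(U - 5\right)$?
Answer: $\frac{2212865}{690144} \approx 3.2064$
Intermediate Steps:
$p{\left(L,U \right)} = U \left(-5 + U\right)$
$Z{\left(T \right)} = 6 - 3 T$
$I{\left(N \right)} = N + N^{2}$ ($I{\left(N \right)} = N^{2} + N = N + N^{2}$)
$\frac{I{\left(-198 \right)}}{43134} + \frac{p{\left(126,-34 \right)}}{Z{\left(-190 \right)}} = \frac{\left(-198\right) \left(1 - 198\right)}{43134} + \frac{\left(-34\right) \left(-5 - 34\right)}{6 - -570} = \left(-198\right) \left(-197\right) \frac{1}{43134} + \frac{\left(-34\right) \left(-39\right)}{6 + 570} = 39006 \cdot \frac{1}{43134} + \frac{1326}{576} = \frac{6501}{7189} + 1326 \cdot \frac{1}{576} = \frac{6501}{7189} + \frac{221}{96} = \frac{2212865}{690144}$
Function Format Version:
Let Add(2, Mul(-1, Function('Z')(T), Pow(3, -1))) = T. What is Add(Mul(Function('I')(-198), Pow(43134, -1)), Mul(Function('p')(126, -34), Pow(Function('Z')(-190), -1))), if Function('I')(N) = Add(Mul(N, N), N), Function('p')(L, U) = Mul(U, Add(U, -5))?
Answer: Rational(2212865, 690144) ≈ 3.2064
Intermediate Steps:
Function('p')(L, U) = Mul(U, Add(-5, U))
Function('Z')(T) = Add(6, Mul(-3, T))
Function('I')(N) = Add(N, Pow(N, 2)) (Function('I')(N) = Add(Pow(N, 2), N) = Add(N, Pow(N, 2)))
Add(Mul(Function('I')(-198), Pow(43134, -1)), Mul(Function('p')(126, -34), Pow(Function('Z')(-190), -1))) = Add(Mul(Mul(-198, Add(1, -198)), Pow(43134, -1)), Mul(Mul(-34, Add(-5, -34)), Pow(Add(6, Mul(-3, -190)), -1))) = Add(Mul(Mul(-198, -197), Rational(1, 43134)), Mul(Mul(-34, -39), Pow(Add(6, 570), -1))) = Add(Mul(39006, Rational(1, 43134)), Mul(1326, Pow(576, -1))) = Add(Rational(6501, 7189), Mul(1326, Rational(1, 576))) = Add(Rational(6501, 7189), Rational(221, 96)) = Rational(2212865, 690144)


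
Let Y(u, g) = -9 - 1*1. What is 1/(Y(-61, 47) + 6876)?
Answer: 1/6866 ≈ 0.00014565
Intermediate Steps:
Y(u, g) = -10 (Y(u, g) = -9 - 1 = -10)
1/(Y(-61, 47) + 6876) = 1/(-10 + 6876) = 1/6866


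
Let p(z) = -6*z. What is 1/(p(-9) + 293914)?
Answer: 1/293968 ≈ 3.4017e-6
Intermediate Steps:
1/(p(-9) + 293914) = 1/(-6*(-9) + 293914) = 1/(54 + 293914) = 1/293968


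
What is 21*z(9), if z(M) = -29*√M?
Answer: -1827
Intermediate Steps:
21*z(9) = 21*(-29*√9) = 21*(-29*3) = 21*(-87) = -1827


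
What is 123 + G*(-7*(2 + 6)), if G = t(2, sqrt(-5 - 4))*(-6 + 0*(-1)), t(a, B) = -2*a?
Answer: -1221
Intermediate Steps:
G = 24 (G = (-2*2)*(-6 + 0*(-1)) = -4*(-6 + 0) = -4*(-6) = 24)
123 + G*(-7*(2 + 6)) = 123 + 24*(-7*(2 + 6)) = 123 + 24*(-7*8) = 123 + 24*(-56) = 123 - 1344 = -1221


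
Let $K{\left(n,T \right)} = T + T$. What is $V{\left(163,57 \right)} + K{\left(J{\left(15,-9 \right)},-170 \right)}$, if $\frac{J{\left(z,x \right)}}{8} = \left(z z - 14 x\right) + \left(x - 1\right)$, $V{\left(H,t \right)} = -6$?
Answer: $-346$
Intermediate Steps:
$J{\left(z,x \right)} = -8 - 104 x + 8 z^{2}$ ($J{\left(z,x \right)} = 8 \left(\left(z z - 14 x\right) + \left(x - 1\right)\right) = 8 \left(\left(z^{2} - 14 x\right) + \left(x - 1\right)\right) = 8 \left(\left(z^{2} - 14 x\right) + \left(-1 + x\right)\right) = 8 \left(-1 + z^{2} - 13 x\right) = -8 - 104 x + 8 z^{2}$)
$K{\left(n,T \right)} = 2 T$
$V{\left(163,57 \right)} + K{\left(J{\left(15,-9 \right)},-170 \right)} = -6 + 2 \left(-170\right) = -6 - 340 = -346$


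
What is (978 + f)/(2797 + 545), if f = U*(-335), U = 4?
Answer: -181/1671 ≈ -0.10832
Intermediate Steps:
f = -1340 (f = 4*(-335) = -1340)
(978 + f)/(2797 + 545) = (978 - 1340)/(2797 + 545) = -362/3342 = -362*1/3342 = -181/1671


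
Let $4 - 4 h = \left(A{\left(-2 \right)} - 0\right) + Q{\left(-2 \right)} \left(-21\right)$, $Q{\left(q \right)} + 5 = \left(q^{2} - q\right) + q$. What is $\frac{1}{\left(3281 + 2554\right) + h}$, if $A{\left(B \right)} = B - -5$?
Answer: $\frac{1}{5830} \approx 0.00017153$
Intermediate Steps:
$A{\left(B \right)} = 5 + B$ ($A{\left(B \right)} = B + 5 = 5 + B$)
$Q{\left(q \right)} = -5 + q^{2}$ ($Q{\left(q \right)} = -5 + \left(\left(q^{2} - q\right) + q\right) = -5 + q^{2}$)
$h = -5$ ($h = 1 - \frac{\left(\left(5 - 2\right) - 0\right) + \left(-5 + \left(-2\right)^{2}\right) \left(-21\right)}{4} = 1 - \frac{\left(3 + 0\right) + \left(-5 + 4\right) \left(-21\right)}{4} = 1 - \frac{3 - -21}{4} = 1 - \frac{3 + 21}{4} = 1 - 6 = -5$)
$\frac{1}{\left(3281 + 2554\right) + h} = \frac{1}{\left(3281 + 2554\right) - 5} = \frac{1}{5835 - 5} = \frac{1}{5830}$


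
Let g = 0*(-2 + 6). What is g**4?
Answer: 0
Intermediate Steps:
g = 0 (g = 0*4 = 0)
g**4 = 0**4 = 0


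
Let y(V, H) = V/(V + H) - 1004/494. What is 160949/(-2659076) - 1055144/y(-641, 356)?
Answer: -10395148591369567/2135238028 ≈ -4.8684e+6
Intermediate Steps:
y(V, H) = -502/247 + V/(H + V) (y(V, H) = V/(H + V) - 1004*1/494 = V/(H + V) - 502/247 = -502/247 + V/(H + V))
160949/(-2659076) - 1055144/y(-641, 356) = 160949/(-2659076) - 1055144*247*(356 - 641)/(-502*356 - 255*(-641)) = 160949*(-1/2659076) - 1055144*(-70395/(-178712 + 163455)) = -160949/2659076 - 1055144/((1/247)*(-1/285)*(-15257)) = -160949/2659076 - 1055144/803/3705 = -160949/2659076 - 1055144*3705/803 = -160949/2659076 - 3909308520/803 = -10395148591369567/2135238028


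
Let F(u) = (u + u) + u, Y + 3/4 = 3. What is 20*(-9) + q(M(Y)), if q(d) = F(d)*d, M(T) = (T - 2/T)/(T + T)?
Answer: -1572239/8748 ≈ -179.73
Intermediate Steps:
Y = 9/4 (Y = -¾ + 3 = 9/4 ≈ 2.2500)
F(u) = 3*u (F(u) = 2*u + u = 3*u)
M(T) = (T - 2/T)/(2*T) (M(T) = (T - 2/T)/((2*T)) = (T - 2/T)*(1/(2*T)) = (T - 2/T)/(2*T))
q(d) = 3*d² (q(d) = (3*d)*d = 3*d²)
20*(-9) + q(M(Y)) = 20*(-9) + 3*(½ - 1/(9/4)²)² = -180 + 3*(½ - 1*16/81)² = -180 + 3*(½ - 16/81)² = -180 + 3*(49/162)² = -180 + 3*(2401/26244) = -180 + 2401/8748 = -1572239/8748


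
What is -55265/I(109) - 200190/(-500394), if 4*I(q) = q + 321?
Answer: -1842183599/3586157 ≈ -513.69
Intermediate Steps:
I(q) = 321/4 + q/4 (I(q) = (q + 321)/4 = (321 + q)/4 = 321/4 + q/4)
-55265/I(109) - 200190/(-500394) = -55265/(321/4 + (1/4)*109) - 200190/(-500394) = -55265/(321/4 + 109/4) - 200190*(-1/500394) = -55265/215/2 + 33365/83399 = -55265*2/215 + 33365/83399 = -22106/43 + 33365/83399 = -1842183599/3586157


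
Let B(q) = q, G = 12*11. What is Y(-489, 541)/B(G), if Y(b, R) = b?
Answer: -163/44 ≈ -3.7045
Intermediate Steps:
G = 132
Y(-489, 541)/B(G) = -489/132 = -489*1/132 = -163/44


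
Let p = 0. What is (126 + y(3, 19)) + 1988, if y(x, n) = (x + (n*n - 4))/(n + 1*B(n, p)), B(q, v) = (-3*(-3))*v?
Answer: 40526/19 ≈ 2132.9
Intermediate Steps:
B(q, v) = 9*v
y(x, n) = (-4 + x + n**2)/n (y(x, n) = (x + (n*n - 4))/(n + 1*(9*0)) = (x + (n**2 - 4))/(n + 1*0) = (x + (-4 + n**2))/(n + 0) = (-4 + x + n**2)/n)
(126 + y(3, 19)) + 1988 = (126 + (-4 + 3 + 19**2)/19) + 1988 = (126 + (-4 + 3 + 361)/19) + 1988 = (126 + (1/19)*360) + 1988 = (126 + 360/19) + 1988 = 2754/19 + 1988 = 40526/19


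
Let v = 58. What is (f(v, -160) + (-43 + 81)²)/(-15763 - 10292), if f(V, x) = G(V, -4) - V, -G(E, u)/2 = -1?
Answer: -1388/26055 ≈ -0.053272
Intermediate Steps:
G(E, u) = 2 (G(E, u) = -2*(-1) = 2)
f(V, x) = 2 - V
(f(v, -160) + (-43 + 81)²)/(-15763 - 10292) = ((2 - 1*58) + (-43 + 81)²)/(-15763 - 10292) = ((2 - 58) + 38²)/(-26055) = (-56 + 1444)*(-1/26055) = 1388*(-1/26055) = -1388/26055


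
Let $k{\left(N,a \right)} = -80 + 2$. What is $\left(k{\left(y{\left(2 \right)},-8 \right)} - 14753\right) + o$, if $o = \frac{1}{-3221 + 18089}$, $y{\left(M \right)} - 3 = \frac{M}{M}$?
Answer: $- \frac{220507307}{14868} \approx -14831.0$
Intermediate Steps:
$y{\left(M \right)} = 4$ ($y{\left(M \right)} = 3 + \frac{M}{M} = 3 + 1 = 4$)
$k{\left(N,a \right)} = -78$
$o = \frac{1}{14868} \approx 6.7258 \cdot 10^{-5}$
$\left(k{\left(y{\left(2 \right)},-8 \right)} - 14753\right) + o = \left(-78 - 14753\right) + \frac{1}{14868} = -14831 + \frac{1}{14868} = - \frac{220507307}{14868}$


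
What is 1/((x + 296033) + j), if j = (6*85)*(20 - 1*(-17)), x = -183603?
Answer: 1/131300 ≈ 7.6161e-6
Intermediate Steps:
j = 18870 (j = 510*(20 + 17) = 510*37 = 18870)
1/((x + 296033) + j) = 1/((-183603 + 296033) + 18870) = 1/(112430 + 18870) = 1/131300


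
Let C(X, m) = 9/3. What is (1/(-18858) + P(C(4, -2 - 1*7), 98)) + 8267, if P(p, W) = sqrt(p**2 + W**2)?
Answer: 155899085/18858 + sqrt(9613) ≈ 8365.0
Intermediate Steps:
C(X, m) = 3 (C(X, m) = 9*(1/3) = 3)
P(p, W) = sqrt(W**2 + p**2)
(1/(-18858) + P(C(4, -2 - 1*7), 98)) + 8267 = (1/(-18858) + sqrt(98**2 + 3**2)) + 8267 = (-1/18858 + sqrt(9604 + 9)) + 8267 = (-1/18858 + sqrt(9613)) + 8267 = 155899085/18858 + sqrt(9613)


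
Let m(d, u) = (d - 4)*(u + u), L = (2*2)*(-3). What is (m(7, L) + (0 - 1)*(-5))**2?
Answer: 4489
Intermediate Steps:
L = -12 (L = 4*(-3) = -12)
m(d, u) = 2*u*(-4 + d) (m(d, u) = (-4 + d)*(2*u) = 2*u*(-4 + d))
(m(7, L) + (0 - 1)*(-5))**2 = (2*(-12)*(-4 + 7) + (0 - 1)*(-5))**2 = (2*(-12)*3 - 1*(-5))**2 = (-72 + 5)**2 = (-67)**2 = 4489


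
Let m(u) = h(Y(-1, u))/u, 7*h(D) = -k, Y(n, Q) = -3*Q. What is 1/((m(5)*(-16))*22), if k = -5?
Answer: -7/352 ≈ -0.019886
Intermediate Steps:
h(D) = 5/7 (h(D) = (-1*(-5))/7 = (⅐)*5 = 5/7)
m(u) = 5/(7*u)
1/((m(5)*(-16))*22) = 1/((((5/7)/5)*(-16))*22) = 1/((((5/7)*(⅕))*(-16))*22) = 1/(((⅐)*(-16))*22) = 1/(-16/7*22) = 1/(-352/7) = -7/352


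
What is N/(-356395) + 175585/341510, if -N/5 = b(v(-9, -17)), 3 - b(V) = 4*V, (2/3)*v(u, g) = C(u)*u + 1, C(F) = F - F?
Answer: 192530749/374499866 ≈ 0.51410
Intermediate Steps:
C(F) = 0
v(u, g) = 3/2 (v(u, g) = 3*(0*u + 1)/2 = 3*(0 + 1)/2 = (3/2)*1 = 3/2)
b(V) = 3 - 4*V
N = 15 (N = -5*(3 - 4*3/2) = -5*(3 - 6) = -5*(-3) = 15)
N/(-356395) + 175585/341510 = 15/(-356395) + 175585/341510 = 15*(-1/356395) + 175585*(1/341510) = -3/71279 + 35117/68302 = 192530749/374499866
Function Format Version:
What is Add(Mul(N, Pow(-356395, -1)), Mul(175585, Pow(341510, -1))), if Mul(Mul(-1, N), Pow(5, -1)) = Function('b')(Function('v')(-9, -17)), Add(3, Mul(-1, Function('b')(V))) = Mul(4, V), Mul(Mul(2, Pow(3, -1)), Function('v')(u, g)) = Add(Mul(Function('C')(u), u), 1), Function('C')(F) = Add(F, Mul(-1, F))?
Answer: Rational(192530749, 374499866) ≈ 0.51410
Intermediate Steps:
Function('C')(F) = 0
Function('v')(u, g) = Rational(3, 2) (Function('v')(u, g) = Mul(Rational(3, 2), Add(Mul(0, u), 1)) = Mul(Rational(3, 2), Add(0, 1)) = Mul(Rational(3, 2), 1) = Rational(3, 2))
Function('b')(V) = Add(3, Mul(-4, V)) (Function('b')(V) = Add(3, Mul(-1, Mul(4, V))) = Add(3, Mul(-4, V)))
N = 15 (N = Mul(-5, Add(3, Mul(-4, Rational(3, 2)))) = Mul(-5, Add(3, -6)) = Mul(-5, -3) = 15)
Add(Mul(N, Pow(-356395, -1)), Mul(175585, Pow(341510, -1))) = Add(Mul(15, Pow(-356395, -1)), Mul(175585, Pow(341510, -1))) = Add(Mul(15, Rational(-1, 356395)), Mul(175585, Rational(1, 341510))) = Add(Rational(-3, 71279), Rational(35117, 68302)) = Rational(192530749, 374499866)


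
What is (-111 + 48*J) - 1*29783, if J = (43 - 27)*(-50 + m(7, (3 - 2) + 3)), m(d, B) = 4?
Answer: -65222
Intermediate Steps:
J = -736 (J = (43 - 27)*(-50 + 4) = 16*(-46) = -736)
(-111 + 48*J) - 1*29783 = (-111 + 48*(-736)) - 1*29783 = (-111 - 35328) - 29783 = -35439 - 29783 = -65222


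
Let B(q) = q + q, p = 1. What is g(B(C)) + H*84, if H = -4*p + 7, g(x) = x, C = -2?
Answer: 248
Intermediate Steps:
B(q) = 2*q
H = 3 (H = -4*1 + 7 = -4 + 7 = 3)
g(B(C)) + H*84 = 2*(-2) + 3*84 = -4 + 252 = 248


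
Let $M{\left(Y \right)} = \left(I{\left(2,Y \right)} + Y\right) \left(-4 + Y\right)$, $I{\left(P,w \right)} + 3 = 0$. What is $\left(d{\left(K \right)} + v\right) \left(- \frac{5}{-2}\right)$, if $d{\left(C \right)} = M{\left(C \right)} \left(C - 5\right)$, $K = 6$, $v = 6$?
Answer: $30$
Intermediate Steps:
$I{\left(P,w \right)} = -3$ ($I{\left(P,w \right)} = -3 + 0 = -3$)
$M{\left(Y \right)} = \left(-4 + Y\right) \left(-3 + Y\right)$ ($M{\left(Y \right)} = \left(-3 + Y\right) \left(-4 + Y\right) = \left(-4 + Y\right) \left(-3 + Y\right)$)
$d{\left(C \right)} = \left(-5 + C\right) \left(12 + C^{2} - 7 C\right)$ ($d{\left(C \right)} = \left(12 + C^{2} - 7 C\right) \left(C - 5\right) = \left(12 + C^{2} - 7 C\right) \left(-5 + C\right) = \left(-5 + C\right) \left(12 + C^{2} - 7 C\right)$)
$\left(d{\left(K \right)} + v\right) \left(- \frac{5}{-2}\right) = \left(\left(-5 + 6\right) \left(12 + 6^{2} - 42\right) + 6\right) \left(- \frac{5}{-2}\right) = \left(1 \left(12 + 36 - 42\right) + 6\right) \left(\left(-5\right) \left(- \frac{1}{2}\right)\right) = \left(1 \cdot 6 + 6\right) \frac{5}{2} = \left(6 + 6\right) \frac{5}{2} = 12 \cdot \frac{5}{2} = 30$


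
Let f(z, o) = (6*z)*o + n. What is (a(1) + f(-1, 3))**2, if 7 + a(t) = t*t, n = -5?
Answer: 841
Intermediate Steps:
f(z, o) = -5 + 6*o*z (f(z, o) = (6*z)*o - 5 = 6*o*z - 5 = -5 + 6*o*z)
a(t) = -7 + t**2 (a(t) = -7 + t*t = -7 + t**2)
(a(1) + f(-1, 3))**2 = ((-7 + 1**2) + (-5 + 6*3*(-1)))**2 = ((-7 + 1) + (-5 - 18))**2 = (-6 - 23)**2 = (-29)**2 = 841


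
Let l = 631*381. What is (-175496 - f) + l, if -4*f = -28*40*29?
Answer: 56795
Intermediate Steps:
f = 8120 (f = -(-28*40)*29/4 = -(-280)*29 = -¼*(-32480) = 8120)
l = 240411
(-175496 - f) + l = (-175496 - 1*8120) + 240411 = (-175496 - 8120) + 240411 = -183616 + 240411 = 56795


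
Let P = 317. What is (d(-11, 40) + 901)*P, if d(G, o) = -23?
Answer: 278326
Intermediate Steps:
(d(-11, 40) + 901)*P = (-23 + 901)*317 = 878*317 = 278326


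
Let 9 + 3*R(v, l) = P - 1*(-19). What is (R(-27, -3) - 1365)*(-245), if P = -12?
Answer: 1003765/3 ≈ 3.3459e+5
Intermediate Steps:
R(v, l) = -2/3 (R(v, l) = -3 + (-12 - 1*(-19))/3 = -3 + (-12 + 19)/3 = -3 + (1/3)*7 = -3 + 7/3 = -2/3)
(R(-27, -3) - 1365)*(-245) = (-2/3 - 1365)*(-245) = -4097/3*(-245) = 1003765/3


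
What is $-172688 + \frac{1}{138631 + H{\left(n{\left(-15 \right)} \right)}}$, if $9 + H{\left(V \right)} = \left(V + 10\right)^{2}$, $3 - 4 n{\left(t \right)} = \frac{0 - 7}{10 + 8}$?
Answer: $- \frac{124201770112208}{719226409} \approx -1.7269 \cdot 10^{5}$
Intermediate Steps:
$n{\left(t \right)} = \frac{61}{72}$ ($n{\left(t \right)} = \frac{3}{4} - \frac{\left(0 - 7\right) \frac{1}{10 + 8}}{4} = \frac{3}{4} - \frac{\left(-7\right) \frac{1}{18}}{4} = \frac{3}{4} - - \frac{7}{72} = \frac{3}{4} + \frac{7}{72} = \frac{61}{72}$)
$H{\left(V \right)} = -9 + \left(10 + V\right)^{2}$ ($H{\left(V \right)} = -9 + \left(V + 10\right)^{2} = -9 + \left(10 + V\right)^{2}$)
$-172688 + \frac{1}{138631 + H{\left(n{\left(-15 \right)} \right)}} = -172688 + \frac{1}{138631 - \left(9 - \left(10 + \frac{61}{72}\right)^{2}\right)} = -172688 + \frac{1}{138631 - \left(9 - \left(\frac{781}{72}\right)^{2}\right)} = -172688 + \frac{1}{138631 + \left(-9 + \frac{609961}{5184}\right)} = -172688 + \frac{1}{138631 + \frac{563305}{5184}} = -172688 + \frac{1}{\frac{719226409}{5184}} = -172688 + \frac{5184}{719226409} = - \frac{124201770112208}{719226409}$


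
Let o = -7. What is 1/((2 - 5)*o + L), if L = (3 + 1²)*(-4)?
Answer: ⅕ ≈ 0.20000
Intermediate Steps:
L = -16 (L = (3 + 1)*(-4) = 4*(-4) = -16)
1/((2 - 5)*o + L) = 1/((2 - 5)*(-7) - 16) = 1/(-3*(-7) - 16) = 1/(21 - 16) = 1/5 = ⅕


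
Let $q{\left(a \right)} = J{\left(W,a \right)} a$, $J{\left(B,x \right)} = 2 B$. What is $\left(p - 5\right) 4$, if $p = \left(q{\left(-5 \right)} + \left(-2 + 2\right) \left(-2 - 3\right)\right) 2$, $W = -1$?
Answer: $60$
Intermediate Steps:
$q{\left(a \right)} = - 2 a$ ($q{\left(a \right)} = 2 \left(-1\right) a = - 2 a$)
$p = 20$ ($p = \left(\left(-2\right) \left(-5\right) + \left(-2 + 2\right) \left(-2 - 3\right)\right) 2 = \left(10 + 0 \left(-5\right)\right) 2 = \left(10 + 0\right) 2 = 10 \cdot 2 = 20$)
$\left(p - 5\right) 4 = \left(20 - 5\right) 4 = 15 \cdot 4 = 60$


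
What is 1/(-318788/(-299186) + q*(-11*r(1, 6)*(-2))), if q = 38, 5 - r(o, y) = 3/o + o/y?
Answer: 448779/688306796 ≈ 0.00065200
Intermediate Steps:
r(o, y) = 5 - 3/o - o/y (r(o, y) = 5 - (3/o + o/y) = 5 + (-3/o - o/y) = 5 - 3/o - o/y)
1/(-318788/(-299186) + q*(-11*r(1, 6)*(-2))) = 1/(-318788/(-299186) + 38*(-11*(5 - 3/1 - 1*1/6)*(-2))) = 1/(-318788*(-1)/299186 + 38*(-11*(5 - 3*1 - 1*1*⅙)*(-2))) = 1/(-1*(-159394/149593) + 38*(-11*(5 - 3 - ⅙)*(-2))) = 1/(159394/149593 + 38*(-11*11/6*(-2))) = 1/(159394/149593 + 38*(-121/6*(-2))) = 1/(159394/149593 + 38*(121/3)) = 1/(159394/149593 + 4598/3) = 1/(688306796/448779) = 448779/688306796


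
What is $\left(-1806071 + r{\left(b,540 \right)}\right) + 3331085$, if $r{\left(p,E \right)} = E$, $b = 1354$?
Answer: $1525554$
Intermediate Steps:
$\left(-1806071 + r{\left(b,540 \right)}\right) + 3331085 = \left(-1806071 + 540\right) + 3331085 = -1805531 + 3331085 = 1525554$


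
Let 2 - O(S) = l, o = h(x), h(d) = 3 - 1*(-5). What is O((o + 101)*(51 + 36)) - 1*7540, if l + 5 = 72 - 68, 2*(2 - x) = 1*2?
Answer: -7537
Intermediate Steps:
x = 1 (x = 2 - 2/2 = 2 - ½*2 = 2 - 1 = 1)
h(d) = 8 (h(d) = 3 + 5 = 8)
o = 8
l = -1 (l = -5 + (72 - 68) = -5 + 4 = -1)
O(S) = 3 (O(S) = 2 - 1*(-1) = 2 + 1 = 3)
O((o + 101)*(51 + 36)) - 1*7540 = 3 - 1*7540 = 3 - 7540 = -7537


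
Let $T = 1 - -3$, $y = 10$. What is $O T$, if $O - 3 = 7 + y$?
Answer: $80$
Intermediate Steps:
$T = 4$ ($T = 1 + 3 = 4$)
$O = 20$ ($O = 3 + \left(7 + 10\right) = 3 + 17 = 20$)
$O T = 20 \cdot 4 = 80$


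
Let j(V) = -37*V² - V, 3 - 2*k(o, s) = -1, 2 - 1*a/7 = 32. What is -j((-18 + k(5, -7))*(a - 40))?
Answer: 592004000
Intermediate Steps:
a = -210 (a = 14 - 7*32 = 14 - 224 = -210)
k(o, s) = 2 (k(o, s) = 3/2 - ½*(-1) = 3/2 + ½ = 2)
j(V) = -V - 37*V²
-j((-18 + k(5, -7))*(a - 40)) = -(-1)*(-18 + 2)*(-210 - 40)*(1 + 37*((-18 + 2)*(-210 - 40))) = -(-1)*(-16*(-250))*(1 + 37*(-16*(-250))) = -(-1)*4000*(1 + 37*4000) = -(-1)*4000*(1 + 148000) = -(-1)*4000*148001 = -1*(-592004000) = 592004000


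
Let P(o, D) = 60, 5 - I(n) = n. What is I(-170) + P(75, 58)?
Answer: 235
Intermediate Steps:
I(n) = 5 - n
I(-170) + P(75, 58) = (5 - 1*(-170)) + 60 = (5 + 170) + 60 = 175 + 60 = 235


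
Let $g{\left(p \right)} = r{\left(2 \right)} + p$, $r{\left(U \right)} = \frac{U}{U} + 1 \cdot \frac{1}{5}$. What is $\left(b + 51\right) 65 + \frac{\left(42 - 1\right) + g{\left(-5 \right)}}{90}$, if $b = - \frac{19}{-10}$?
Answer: $\frac{515837}{150} \approx 3438.9$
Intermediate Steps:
$r{\left(U \right)} = \frac{6}{5}$ ($r{\left(U \right)} = 1 + 1 \cdot \frac{1}{5} = 1 + \frac{1}{5} = \frac{6}{5}$)
$b = \frac{19}{10}$ ($b = \left(-19\right) \left(- \frac{1}{10}\right) = \frac{19}{10} \approx 1.9$)
$g{\left(p \right)} = \frac{6}{5} + p$
$\left(b + 51\right) 65 + \frac{\left(42 - 1\right) + g{\left(-5 \right)}}{90} = \left(\frac{19}{10} + 51\right) 65 + \frac{\left(42 - 1\right) + \left(\frac{6}{5} - 5\right)}{90} = \frac{529}{10} \cdot 65 + \left(41 - \frac{19}{5}\right) \frac{1}{90} = \frac{6877}{2} + \frac{186}{5} \cdot \frac{1}{90} = \frac{6877}{2} + \frac{31}{75} = \frac{515837}{150}$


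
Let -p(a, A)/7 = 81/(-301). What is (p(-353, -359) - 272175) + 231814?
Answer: -1735442/43 ≈ -40359.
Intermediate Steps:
p(a, A) = 81/43 (p(a, A) = -567/(-301) = -567*(-1)/301 = -7*(-81/301) = 81/43)
(p(-353, -359) - 272175) + 231814 = (81/43 - 272175) + 231814 = -11703444/43 + 231814 = -1735442/43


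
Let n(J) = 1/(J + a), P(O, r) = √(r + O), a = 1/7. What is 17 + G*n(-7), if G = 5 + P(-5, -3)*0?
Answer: 781/48 ≈ 16.271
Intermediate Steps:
a = ⅐ ≈ 0.14286
P(O, r) = √(O + r)
n(J) = 1/(⅐ + J) (n(J) = 1/(J + ⅐) = 1/(⅐ + J))
G = 5 (G = 5 + √(-5 - 3)*0 = 5 + √(-8)*0 = 5 + (2*I*√2)*0 = 5 + 0 = 5)
17 + G*n(-7) = 17 + 5*(7/(1 + 7*(-7))) = 17 + 5*(7/(1 - 49)) = 17 + 5*(7/(-48)) = 17 + 5*(7*(-1/48)) = 17 + 5*(-7/48) = 17 - 35/48 = 781/48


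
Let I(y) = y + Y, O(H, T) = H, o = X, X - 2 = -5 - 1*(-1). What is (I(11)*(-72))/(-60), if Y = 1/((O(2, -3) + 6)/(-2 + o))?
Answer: 63/5 ≈ 12.600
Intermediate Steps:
X = -2 (X = 2 + (-5 - 1*(-1)) = 2 + (-5 + 1) = 2 - 4 = -2)
o = -2
Y = -½ (Y = 1/((2 + 6)/(-2 - 2)) = 1/(8/(-4)) = 1/(8*(-¼)) = 1/(-2) = -½ ≈ -0.50000)
I(y) = -½ + y (I(y) = y - ½ = -½ + y)
(I(11)*(-72))/(-60) = ((-½ + 11)*(-72))/(-60) = ((21/2)*(-72))*(-1/60) = -756*(-1/60) = 63/5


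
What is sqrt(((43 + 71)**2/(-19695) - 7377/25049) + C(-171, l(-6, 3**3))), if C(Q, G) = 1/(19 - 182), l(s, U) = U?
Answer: 8*I*sqrt(10783087907619878305)/26804809655 ≈ 0.98005*I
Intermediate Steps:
C(Q, G) = -1/163 (C(Q, G) = 1/(-163) = -1/163)
sqrt(((43 + 71)**2/(-19695) - 7377/25049) + C(-171, l(-6, 3**3))) = sqrt(((43 + 71)**2/(-19695) - 7377/25049) - 1/163) = sqrt((114**2*(-1/19695) - 7377*1/25049) - 1/163) = sqrt((12996*(-1/19695) - 7377/25049) - 1/163) = sqrt((-4332/6565 - 7377/25049) - 1/163) = sqrt(-156942273/164446685 - 1/163) = sqrt(-25746037184/26804809655) = 8*I*sqrt(10783087907619878305)/26804809655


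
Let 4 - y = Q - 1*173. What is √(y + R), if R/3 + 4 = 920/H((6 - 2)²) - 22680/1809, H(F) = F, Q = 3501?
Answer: 3*I*√6386574/134 ≈ 56.578*I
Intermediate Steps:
y = -3324 (y = 4 - (3501 - 1*173) = 4 - (3501 - 173) = 4 - 1*3328 = 4 - 3328 = -3324)
R = 16467/134 (R = -12 + 3*(920/((6 - 2)²) - 22680/1809) = -12 + 3*(920/(4²) - 22680*1/1809) = -12 + 3*(920/16 - 840/67) = -12 + 3*(920*(1/16) - 840/67) = -12 + 3*(115/2 - 840/67) = -12 + 3*(6025/134) = -12 + 18075/134 = 16467/134 ≈ 122.89)
√(y + R) = √(-3324 + 16467/134) = √(-428949/134) = 3*I*√6386574/134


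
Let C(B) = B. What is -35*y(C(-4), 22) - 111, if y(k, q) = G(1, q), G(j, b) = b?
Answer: -881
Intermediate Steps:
y(k, q) = q
-35*y(C(-4), 22) - 111 = -35*22 - 111 = -770 - 111 = -881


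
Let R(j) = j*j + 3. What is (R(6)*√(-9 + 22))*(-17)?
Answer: -663*√13 ≈ -2390.5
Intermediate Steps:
R(j) = 3 + j² (R(j) = j² + 3 = 3 + j²)
(R(6)*√(-9 + 22))*(-17) = ((3 + 6²)*√(-9 + 22))*(-17) = ((3 + 36)*√13)*(-17) = (39*√13)*(-17) = -663*√13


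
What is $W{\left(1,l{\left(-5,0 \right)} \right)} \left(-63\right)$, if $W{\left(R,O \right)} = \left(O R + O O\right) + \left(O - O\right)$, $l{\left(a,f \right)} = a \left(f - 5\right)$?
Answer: $-40950$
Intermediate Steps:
$l{\left(a,f \right)} = a \left(-5 + f\right)$
$W{\left(R,O \right)} = O^{2} + O R$ ($W{\left(R,O \right)} = \left(O R + O^{2}\right) + 0 = \left(O^{2} + O R\right) + 0 = O^{2} + O R$)
$W{\left(1,l{\left(-5,0 \right)} \right)} \left(-63\right) = - 5 \left(-5 + 0\right) \left(- 5 \left(-5 + 0\right) + 1\right) \left(-63\right) = \left(-5\right) \left(-5\right) \left(\left(-5\right) \left(-5\right) + 1\right) \left(-63\right) = 25 \left(25 + 1\right) \left(-63\right) = 25 \cdot 26 \left(-63\right) = 650 \left(-63\right) = -40950$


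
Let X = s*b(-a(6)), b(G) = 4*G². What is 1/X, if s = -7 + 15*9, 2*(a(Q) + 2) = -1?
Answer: 1/3200 ≈ 0.00031250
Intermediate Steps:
a(Q) = -5/2 (a(Q) = -2 + (½)*(-1) = -2 - ½ = -5/2)
s = 128 (s = -7 + 135 = 128)
X = 3200 (X = 128*(4*(-1*(-5/2))²) = 128*(4*(5/2)²) = 128*(4*(25/4)) = 128*25 = 3200)
1/X = 1/3200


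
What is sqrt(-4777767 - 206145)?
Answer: 6*I*sqrt(138442) ≈ 2232.5*I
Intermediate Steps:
sqrt(-4777767 - 206145) = sqrt(-4983912) = 6*I*sqrt(138442)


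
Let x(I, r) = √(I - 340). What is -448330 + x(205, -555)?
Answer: -448330 + 3*I*√15 ≈ -4.4833e+5 + 11.619*I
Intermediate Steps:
x(I, r) = √(-340 + I)
-448330 + x(205, -555) = -448330 + √(-340 + 205) = -448330 + √(-135) = -448330 + 3*I*√15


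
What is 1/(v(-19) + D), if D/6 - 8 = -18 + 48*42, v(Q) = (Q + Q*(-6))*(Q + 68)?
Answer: 1/16691 ≈ 5.9913e-5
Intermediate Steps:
v(Q) = -5*Q*(68 + Q) (v(Q) = (Q - 6*Q)*(68 + Q) = (-5*Q)*(68 + Q) = -5*Q*(68 + Q))
D = 12036 (D = 48 + 6*(-18 + 48*42) = 48 + 6*(-18 + 2016) = 48 + 6*1998 = 48 + 11988 = 12036)
1/(v(-19) + D) = 1/(-5*(-19)*(68 - 19) + 12036) = 1/(-5*(-19)*49 + 12036) = 1/(4655 + 12036) = 1/16691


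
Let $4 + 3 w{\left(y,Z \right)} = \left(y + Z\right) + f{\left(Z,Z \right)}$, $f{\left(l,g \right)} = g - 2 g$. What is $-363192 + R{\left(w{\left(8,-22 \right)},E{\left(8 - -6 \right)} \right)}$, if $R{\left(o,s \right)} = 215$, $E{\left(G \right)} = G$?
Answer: $-362977$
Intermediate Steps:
$f{\left(l,g \right)} = - g$
$w{\left(y,Z \right)} = - \frac{4}{3} + \frac{y}{3}$ ($w{\left(y,Z \right)} = - \frac{4}{3} + \frac{\left(y + Z\right) - Z}{3} = - \frac{4}{3} + \frac{\left(Z + y\right) - Z}{3} = - \frac{4}{3} + \frac{y}{3}$)
$-363192 + R{\left(w{\left(8,-22 \right)},E{\left(8 - -6 \right)} \right)} = -363192 + 215 = -362977$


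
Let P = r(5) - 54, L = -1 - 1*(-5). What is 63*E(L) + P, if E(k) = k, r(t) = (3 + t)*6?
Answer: 246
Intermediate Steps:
L = 4 (L = -1 + 5 = 4)
r(t) = 18 + 6*t
P = -6 (P = (18 + 6*5) - 54 = (18 + 30) - 54 = 48 - 54 = -6)
63*E(L) + P = 63*4 - 6 = 252 - 6 = 246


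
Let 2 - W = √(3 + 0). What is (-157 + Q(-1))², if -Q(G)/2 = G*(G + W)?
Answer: 24037 + 620*√3 ≈ 25111.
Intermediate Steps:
W = 2 - √3 (W = 2 - √(3 + 0) = 2 - √3 ≈ 0.26795)
Q(G) = -2*G*(2 + G - √3) (Q(G) = -2*G*(G + (2 - √3)) = -2*G*(2 + G - √3))
(-157 + Q(-1))² = (-157 + 2*(-1)*(-2 + √3 - 1*(-1)))² = (-157 + 2*(-1)*(-2 + √3 + 1))² = (-157 + 2*(-1)*(-1 + √3))² = (-157 + (2 - 2*√3))² = (-155 - 2*√3)²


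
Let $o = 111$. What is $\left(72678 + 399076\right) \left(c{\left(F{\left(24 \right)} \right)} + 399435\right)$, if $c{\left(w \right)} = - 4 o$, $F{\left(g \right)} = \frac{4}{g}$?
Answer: $188225600214$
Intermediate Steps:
$c{\left(w \right)} = -444$ ($c{\left(w \right)} = \left(-4\right) 111 = -444$)
$\left(72678 + 399076\right) \left(c{\left(F{\left(24 \right)} \right)} + 399435\right) = \left(72678 + 399076\right) \left(-444 + 399435\right) = 471754 \cdot 398991 = 188225600214$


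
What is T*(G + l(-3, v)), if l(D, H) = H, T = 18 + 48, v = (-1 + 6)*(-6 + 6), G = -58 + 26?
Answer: -2112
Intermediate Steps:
G = -32
v = 0 (v = 5*0 = 0)
T = 66
T*(G + l(-3, v)) = 66*(-32 + 0) = 66*(-32) = -2112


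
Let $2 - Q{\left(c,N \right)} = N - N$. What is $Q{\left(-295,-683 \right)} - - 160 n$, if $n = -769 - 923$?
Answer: $-270718$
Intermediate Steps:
$n = -1692$
$Q{\left(c,N \right)} = 2$ ($Q{\left(c,N \right)} = 2 - \left(N - N\right) = 2 - 0 = 2 + 0 = 2$)
$Q{\left(-295,-683 \right)} - - 160 n = 2 - \left(-160\right) \left(-1692\right) = 2 - 270720 = -270718$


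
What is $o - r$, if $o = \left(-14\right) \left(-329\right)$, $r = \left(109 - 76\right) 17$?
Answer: $4045$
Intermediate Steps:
$r = 561$ ($r = 33 \cdot 17 = 561$)
$o = 4606$
$o - r = 4606 - 561 = 4045$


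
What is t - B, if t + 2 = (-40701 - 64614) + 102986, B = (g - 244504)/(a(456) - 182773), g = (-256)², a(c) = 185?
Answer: -106447899/45647 ≈ -2332.0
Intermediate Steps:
g = 65536
B = 44742/45647 (B = (65536 - 244504)/(185 - 182773) = -178968/(-182588) = -178968*(-1/182588) = 44742/45647 ≈ 0.98017)
t = -2331 (t = -2 + ((-40701 - 64614) + 102986) = -2 + (-105315 + 102986) = -2 - 2329 = -2331)
t - B = -2331 - 1*44742/45647 = -2331 - 44742/45647 = -106447899/45647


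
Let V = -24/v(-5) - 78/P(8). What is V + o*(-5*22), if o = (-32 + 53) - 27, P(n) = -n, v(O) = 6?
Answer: 2663/4 ≈ 665.75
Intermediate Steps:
V = 23/4 (V = -24/6 - 78/((-1*8)) = -24*1/6 - 78/(-8) = -4 - 78*(-1/8) = -4 + 39/4 = 23/4 ≈ 5.7500)
o = -6 (o = 21 - 27 = -6)
V + o*(-5*22) = 23/4 - (-30)*22 = 23/4 - 6*(-110) = 23/4 + 660 = 2663/4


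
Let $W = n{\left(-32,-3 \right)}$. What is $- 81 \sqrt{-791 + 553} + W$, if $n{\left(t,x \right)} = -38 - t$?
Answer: $-6 - 81 i \sqrt{238} \approx -6.0 - 1249.6 i$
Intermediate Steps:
$W = -6$ ($W = -38 - -32 = -38 + 32 = -6$)
$- 81 \sqrt{-791 + 553} + W = - 81 \sqrt{-791 + 553} - 6 = - 81 \sqrt{-238} - 6 = - 81 i \sqrt{238} - 6 = -6 - 81 i \sqrt{238}$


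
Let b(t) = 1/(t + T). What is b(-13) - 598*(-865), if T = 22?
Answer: 4655431/9 ≈ 5.1727e+5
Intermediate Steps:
b(t) = 1/(22 + t) (b(t) = 1/(t + 22) = 1/(22 + t))
b(-13) - 598*(-865) = 1/(22 - 13) - 598*(-865) = 1/9 + 517270 = ⅑ + 517270 = 4655431/9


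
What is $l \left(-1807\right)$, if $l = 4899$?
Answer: $-8852493$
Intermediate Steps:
$l \left(-1807\right) = 4899 \left(-1807\right) = -8852493$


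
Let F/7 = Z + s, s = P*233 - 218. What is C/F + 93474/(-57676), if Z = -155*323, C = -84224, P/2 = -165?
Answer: -5596705685/3667414974 ≈ -1.5261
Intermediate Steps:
P = -330 (P = 2*(-165) = -330)
Z = -50065
s = -77108 (s = -330*233 - 218 = -76890 - 218 = -77108)
F = -890211 (F = 7*(-50065 - 77108) = 7*(-127173) = -890211)
C/F + 93474/(-57676) = -84224/(-890211) + 93474/(-57676) = -84224*(-1/890211) + 93474*(-1/57676) = 12032/127173 - 46737/28838 = -5596705685/3667414974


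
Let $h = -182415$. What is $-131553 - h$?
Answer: $50862$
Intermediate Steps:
$-131553 - h = -131553 - -182415 = -131553 + 182415 = 50862$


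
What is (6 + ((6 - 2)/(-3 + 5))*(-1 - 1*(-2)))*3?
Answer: 24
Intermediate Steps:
(6 + ((6 - 2)/(-3 + 5))*(-1 - 1*(-2)))*3 = (6 + (4/2)*(-1 + 2))*3 = (6 + (4*(½))*1)*3 = (6 + 2*1)*3 = (6 + 2)*3 = 8*3 = 24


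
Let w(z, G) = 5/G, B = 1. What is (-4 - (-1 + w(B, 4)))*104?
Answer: -442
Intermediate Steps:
(-4 - (-1 + w(B, 4)))*104 = (-4 - (-1 + 5/4))*104 = (-4 - 1*¼)*104 = (-4 - ¼)*104 = -17/4*104 = -442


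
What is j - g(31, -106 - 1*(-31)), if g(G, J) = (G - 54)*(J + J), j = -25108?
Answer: -28558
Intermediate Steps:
g(G, J) = 2*J*(-54 + G) (g(G, J) = (-54 + G)*(2*J) = 2*J*(-54 + G))
j - g(31, -106 - 1*(-31)) = -25108 - 2*(-106 - 1*(-31))*(-54 + 31) = -25108 - 2*(-106 + 31)*(-23) = -25108 - 2*(-75)*(-23) = -25108 - 1*3450 = -25108 - 3450 = -28558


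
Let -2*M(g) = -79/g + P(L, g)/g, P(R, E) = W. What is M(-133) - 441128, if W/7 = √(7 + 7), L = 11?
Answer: -117340127/266 + √14/38 ≈ -4.4113e+5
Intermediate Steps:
W = 7*√14 (W = 7*√(7 + 7) = 7*√14 ≈ 26.192)
P(R, E) = 7*√14
M(g) = 79/(2*g) - 7*√14/(2*g) (M(g) = -(-79/g + (7*√14)/g)/2 = -(-79/g + 7*√14/g)/2 = 79/(2*g) - 7*√14/(2*g))
M(-133) - 441128 = (½)*(79 - 7*√14)/(-133) - 441128 = (½)*(-1/133)*(79 - 7*√14) - 441128 = (-79/266 + √14/38) - 441128 = -117340127/266 + √14/38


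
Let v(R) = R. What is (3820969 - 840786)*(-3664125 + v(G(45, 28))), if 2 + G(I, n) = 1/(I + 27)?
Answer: -786223364677169/72 ≈ -1.0920e+13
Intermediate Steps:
G(I, n) = -2 + 1/(27 + I) (G(I, n) = -2 + 1/(I + 27) = -2 + 1/(27 + I))
(3820969 - 840786)*(-3664125 + v(G(45, 28))) = (3820969 - 840786)*(-3664125 + (-53 - 2*45)/(27 + 45)) = 2980183*(-3664125 + (-53 - 90)/72) = 2980183*(-3664125 + (1/72)*(-143)) = 2980183*(-3664125 - 143/72) = 2980183*(-263817143/72) = -786223364677169/72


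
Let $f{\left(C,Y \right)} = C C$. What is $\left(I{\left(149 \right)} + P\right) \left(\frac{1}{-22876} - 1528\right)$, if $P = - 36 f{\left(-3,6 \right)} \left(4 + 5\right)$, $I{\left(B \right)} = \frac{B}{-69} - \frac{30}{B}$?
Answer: $\frac{1048764048257843}{235188156} \approx 4.4593 \cdot 10^{6}$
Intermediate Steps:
$I{\left(B \right)} = - \frac{30}{B} - \frac{B}{69}$ ($I{\left(B \right)} = B \left(- \frac{1}{69}\right) - \frac{30}{B} = - \frac{B}{69} - \frac{30}{B} = - \frac{30}{B} - \frac{B}{69}$)
$f{\left(C,Y \right)} = C^{2}$
$P = -2916$ ($P = - 36 \left(-3\right)^{2} \left(4 + 5\right) = \left(-36\right) 9 \cdot 9 = \left(-324\right) 9 = -2916$)
$\left(I{\left(149 \right)} + P\right) \left(\frac{1}{-22876} - 1528\right) = \left(\left(- \frac{30}{149} - \frac{149}{69}\right) - 2916\right) \left(\frac{1}{-22876} - 1528\right) = \left(\left(\left(-30\right) \frac{1}{149} - \frac{149}{69}\right) - 2916\right) \left(- \frac{1}{22876} - 1528\right) = \left(\left(- \frac{30}{149} - \frac{149}{69}\right) - 2916\right) \left(- \frac{34954529}{22876}\right) = \left(- \frac{24271}{10281} - 2916\right) \left(- \frac{34954529}{22876}\right) = \left(- \frac{30003667}{10281}\right) \left(- \frac{34954529}{22876}\right) = \frac{1048764048257843}{235188156}$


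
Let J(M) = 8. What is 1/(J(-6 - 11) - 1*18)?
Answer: -⅒ ≈ -0.10000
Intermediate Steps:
1/(J(-6 - 11) - 1*18) = 1/(8 - 1*18) = 1/(8 - 18) = 1/(-10) = -⅒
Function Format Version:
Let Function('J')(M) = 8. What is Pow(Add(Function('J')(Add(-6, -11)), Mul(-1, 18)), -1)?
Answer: Rational(-1, 10) ≈ -0.10000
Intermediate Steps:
Pow(Add(Function('J')(Add(-6, -11)), Mul(-1, 18)), -1) = Pow(Add(8, Mul(-1, 18)), -1) = Pow(Add(8, -18), -1) = Pow(-10, -1) = Rational(-1, 10)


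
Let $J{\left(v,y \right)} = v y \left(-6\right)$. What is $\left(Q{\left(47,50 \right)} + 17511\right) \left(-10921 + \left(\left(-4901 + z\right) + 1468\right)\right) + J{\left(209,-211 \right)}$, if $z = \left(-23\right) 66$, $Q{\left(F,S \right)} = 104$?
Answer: $-279320686$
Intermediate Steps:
$z = -1518$
$J{\left(v,y \right)} = - 6 v y$
$\left(Q{\left(47,50 \right)} + 17511\right) \left(-10921 + \left(\left(-4901 + z\right) + 1468\right)\right) + J{\left(209,-211 \right)} = \left(104 + 17511\right) \left(-10921 + \left(\left(-4901 - 1518\right) + 1468\right)\right) - 1254 \left(-211\right) = 17615 \left(-10921 + \left(-6419 + 1468\right)\right) + 264594 = 17615 \left(-10921 - 4951\right) + 264594 = 17615 \left(-15872\right) + 264594 = -279585280 + 264594 = -279320686$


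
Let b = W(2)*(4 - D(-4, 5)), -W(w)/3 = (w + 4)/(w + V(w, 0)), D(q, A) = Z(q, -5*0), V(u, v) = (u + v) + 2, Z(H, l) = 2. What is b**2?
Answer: 36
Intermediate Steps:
V(u, v) = 2 + u + v
D(q, A) = 2
W(w) = -3*(4 + w)/(2 + 2*w) (W(w) = -3*(w + 4)/(w + (2 + w + 0)) = -3*(4 + w)/(w + (2 + w)) = -3*(4 + w)/(2 + 2*w))
b = -6 (b = (3*(-4 - 1*2)/(2*(1 + 2)))*(4 - 1*2) = ((3/2)*(-4 - 2)/3)*(4 - 2) = ((3/2)*(1/3)*(-6))*2 = -3*2 = -6)
b**2 = (-6)**2 = 36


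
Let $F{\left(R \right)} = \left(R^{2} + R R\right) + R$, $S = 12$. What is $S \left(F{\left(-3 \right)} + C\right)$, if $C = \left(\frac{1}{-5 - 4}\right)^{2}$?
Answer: $\frac{4864}{27} \approx 180.15$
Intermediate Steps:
$F{\left(R \right)} = R + 2 R^{2}$ ($F{\left(R \right)} = \left(R^{2} + R^{2}\right) + R = 2 R^{2} + R = R + 2 R^{2}$)
$C = \frac{1}{81}$ ($C = \left(\frac{1}{-9}\right)^{2} = \left(- \frac{1}{9}\right)^{2} = \frac{1}{81} \approx 0.012346$)
$S \left(F{\left(-3 \right)} + C\right) = 12 \left(- 3 \left(1 + 2 \left(-3\right)\right) + \frac{1}{81}\right) = 12 \left(- 3 \left(1 - 6\right) + \frac{1}{81}\right) = 12 \left(\left(-3\right) \left(-5\right) + \frac{1}{81}\right) = 12 \left(15 + \frac{1}{81}\right) = 12 \cdot \frac{1216}{81} = \frac{4864}{27}$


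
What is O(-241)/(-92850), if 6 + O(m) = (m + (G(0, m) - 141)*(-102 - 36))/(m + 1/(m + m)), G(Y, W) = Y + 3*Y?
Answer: 4979786/5392867275 ≈ 0.00092340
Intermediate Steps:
G(Y, W) = 4*Y
O(m) = -6 + (19458 + m)/(m + 1/(2*m)) (O(m) = -6 + (m + (4*0 - 141)*(-102 - 36))/(m + 1/(m + m)) = -6 + (m + (0 - 141)*(-138))/(m + 1/(2*m)) = -6 + (m - 141*(-138))/(m + 1/(2*m)) = -6 + (m + 19458)/(m + 1/(2*m)) = -6 + (19458 + m)/(m + 1/(2*m)))
O(-241)/(-92850) = (2*(-3 - 5*(-241)² + 19458*(-241))/(1 + 2*(-241)²))/(-92850) = (2*(-3 - 5*58081 - 4689378)/(1 + 2*58081))*(-1/92850) = (2*(-3 - 290405 - 4689378)/(1 + 116162))*(-1/92850) = (2*(-4979786)/116163)*(-1/92850) = (2*(1/116163)*(-4979786))*(-1/92850) = -9959572/116163*(-1/92850) = 4979786/5392867275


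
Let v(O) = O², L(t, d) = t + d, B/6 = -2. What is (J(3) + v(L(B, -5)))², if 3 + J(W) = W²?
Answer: 87025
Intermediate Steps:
B = -12 (B = 6*(-2) = -12)
L(t, d) = d + t
J(W) = -3 + W²
(J(3) + v(L(B, -5)))² = ((-3 + 3²) + (-5 - 12)²)² = ((-3 + 9) + (-17)²)² = (6 + 289)² = 295² = 87025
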